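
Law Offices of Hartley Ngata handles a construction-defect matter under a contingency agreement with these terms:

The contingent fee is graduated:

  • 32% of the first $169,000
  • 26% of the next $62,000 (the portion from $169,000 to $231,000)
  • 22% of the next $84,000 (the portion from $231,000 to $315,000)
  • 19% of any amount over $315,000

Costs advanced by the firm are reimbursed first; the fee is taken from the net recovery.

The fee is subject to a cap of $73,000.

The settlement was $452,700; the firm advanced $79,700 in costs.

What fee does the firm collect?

$73,000.00

Fee base (net of costs): $452,700 − $79,700 = $373,000
First $169,000 at 32% = $54,080.00
Next $62,000 at 26% = $16,120.00
Next $84,000 at 22% = $18,480.00
Remaining $58,000 at 19% = $11,020.00
Fee: $54,080.00 + $16,120.00 + $18,480.00 + $11,020.00 = $99,700.00
$99,700.00 exceeds the $73,000 cap, so the fee is capped at $73,000.00.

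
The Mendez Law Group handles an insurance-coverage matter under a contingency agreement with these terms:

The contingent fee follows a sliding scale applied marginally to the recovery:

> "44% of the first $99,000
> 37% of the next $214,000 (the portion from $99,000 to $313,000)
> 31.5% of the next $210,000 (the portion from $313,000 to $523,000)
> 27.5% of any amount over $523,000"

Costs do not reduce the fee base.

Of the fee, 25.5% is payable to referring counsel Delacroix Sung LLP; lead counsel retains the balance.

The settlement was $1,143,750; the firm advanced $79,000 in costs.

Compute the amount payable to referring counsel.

Fee base is the gross recovery, $1,143,750; costs are reimbursed separately.
First $99,000 at 44% = $43,560.00
Next $214,000 at 37% = $79,180.00
Next $210,000 at 31.5% = $66,150.00
Remaining $620,750 at 27.5% = $170,706.25
Fee: $43,560.00 + $79,180.00 + $66,150.00 + $170,706.25 = $359,596.25
Referral share: 25.5% of $359,596.25 = $91,697.04; lead counsel retains $359,596.25 − $91,697.04 = $267,899.21.

$91,697.04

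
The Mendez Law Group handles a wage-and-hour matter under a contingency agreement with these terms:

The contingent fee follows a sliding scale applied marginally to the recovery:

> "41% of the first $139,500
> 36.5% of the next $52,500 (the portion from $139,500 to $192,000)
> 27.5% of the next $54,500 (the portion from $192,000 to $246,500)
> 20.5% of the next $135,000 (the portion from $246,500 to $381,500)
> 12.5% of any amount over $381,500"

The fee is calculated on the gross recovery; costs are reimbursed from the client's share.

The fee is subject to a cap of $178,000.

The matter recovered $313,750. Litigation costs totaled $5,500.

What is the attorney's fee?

Fee base is the gross recovery, $313,750; costs are reimbursed separately.
First $139,500 at 41% = $57,195.00
Next $52,500 at 36.5% = $19,162.50
Next $54,500 at 27.5% = $14,987.50
Remaining $67,250 at 20.5% = $13,786.25
Fee: $57,195.00 + $19,162.50 + $14,987.50 + $13,786.25 = $105,131.25
$105,131.25 is under the $178,000 cap.

$105,131.25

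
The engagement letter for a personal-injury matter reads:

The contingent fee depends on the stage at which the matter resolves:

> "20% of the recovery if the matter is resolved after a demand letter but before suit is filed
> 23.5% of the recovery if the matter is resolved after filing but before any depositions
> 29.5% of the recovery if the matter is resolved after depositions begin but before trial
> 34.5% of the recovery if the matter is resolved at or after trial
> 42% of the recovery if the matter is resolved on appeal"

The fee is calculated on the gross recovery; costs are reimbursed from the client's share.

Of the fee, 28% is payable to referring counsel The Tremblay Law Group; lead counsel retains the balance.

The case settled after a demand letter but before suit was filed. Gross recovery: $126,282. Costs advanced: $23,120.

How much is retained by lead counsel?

$18,184.61

Fee base is the gross recovery, $126,282; costs are reimbursed separately.
The matter settled after a demand letter but before suit was filed, so the 20% rate applies.
$126,282 × 20% = $25,256.40
Referral share: 28% of $25,256.40 = $7,071.79; lead counsel retains $25,256.40 − $7,071.79 = $18,184.61.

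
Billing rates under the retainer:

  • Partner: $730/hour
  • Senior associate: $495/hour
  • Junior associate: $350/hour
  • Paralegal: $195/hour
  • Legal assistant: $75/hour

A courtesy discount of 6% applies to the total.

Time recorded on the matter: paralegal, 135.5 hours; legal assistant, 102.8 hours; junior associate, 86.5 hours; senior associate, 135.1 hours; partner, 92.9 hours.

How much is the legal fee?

$187,153.06

Partner: 92.9 × $730 = $67,817.00
Senior associate: 135.1 × $495 = $66,874.50
Junior associate: 86.5 × $350 = $30,275.00
Paralegal: 135.5 × $195 = $26,422.50
Legal assistant: 102.8 × $75 = $7,710.00
Subtotal: $199,099.00
Less 6% discount: −$11,945.94
Total: $199,099.00 − $11,945.94 = $187,153.06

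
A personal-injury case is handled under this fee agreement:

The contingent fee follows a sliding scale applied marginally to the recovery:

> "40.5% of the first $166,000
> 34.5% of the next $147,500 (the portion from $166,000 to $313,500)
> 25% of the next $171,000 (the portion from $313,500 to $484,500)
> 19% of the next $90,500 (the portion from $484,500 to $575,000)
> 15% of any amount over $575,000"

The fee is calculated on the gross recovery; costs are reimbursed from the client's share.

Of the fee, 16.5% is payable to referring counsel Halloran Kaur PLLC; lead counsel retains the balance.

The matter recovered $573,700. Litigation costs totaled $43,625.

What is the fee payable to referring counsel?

$29,339.56

Fee base is the gross recovery, $573,700; costs are reimbursed separately.
First $166,000 at 40.5% = $67,230.00
Next $147,500 at 34.5% = $50,887.50
Next $171,000 at 25% = $42,750.00
Remaining $89,200 at 19% = $16,948.00
Fee: $67,230.00 + $50,887.50 + $42,750.00 + $16,948.00 = $177,815.50
Referral share: 16.5% of $177,815.50 = $29,339.56; lead counsel retains $177,815.50 − $29,339.56 = $148,475.94.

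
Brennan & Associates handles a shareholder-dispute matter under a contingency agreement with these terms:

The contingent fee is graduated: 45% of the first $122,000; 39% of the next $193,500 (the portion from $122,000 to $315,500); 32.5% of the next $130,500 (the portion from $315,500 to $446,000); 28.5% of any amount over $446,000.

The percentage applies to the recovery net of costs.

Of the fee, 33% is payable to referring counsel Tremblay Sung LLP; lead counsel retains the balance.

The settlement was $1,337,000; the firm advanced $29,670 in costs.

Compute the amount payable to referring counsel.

$138,024.66

Fee base (net of costs): $1,337,000 − $29,670 = $1,307,330
First $122,000 at 45% = $54,900.00
Next $193,500 at 39% = $75,465.00
Next $130,500 at 32.5% = $42,412.50
Remaining $861,330 at 28.5% = $245,479.05
Fee: $54,900.00 + $75,465.00 + $42,412.50 + $245,479.05 = $418,256.55
Referral share: 33% of $418,256.55 = $138,024.66; lead counsel retains $418,256.55 − $138,024.66 = $280,231.89.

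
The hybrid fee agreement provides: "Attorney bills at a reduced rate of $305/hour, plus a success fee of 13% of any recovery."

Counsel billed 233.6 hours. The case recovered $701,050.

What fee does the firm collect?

$162,384.50

Hourly: 233.6 × $305 = $71,248.00
Success fee: 13% of $701,050 = $91,136.50
Total: $71,248.00 + $91,136.50 = $162,384.50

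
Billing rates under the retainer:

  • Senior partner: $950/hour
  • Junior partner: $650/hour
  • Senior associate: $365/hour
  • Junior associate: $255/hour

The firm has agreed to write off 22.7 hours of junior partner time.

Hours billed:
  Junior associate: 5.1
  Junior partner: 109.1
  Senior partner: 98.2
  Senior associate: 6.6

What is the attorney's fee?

Senior partner: 98.2 × $950 = $93,290.00
Junior partner: 109.1 × $650 = $70,915.00
Senior associate: 6.6 × $365 = $2,409.00
Junior associate: 5.1 × $255 = $1,300.50
Subtotal: $167,914.50
Write-off: 22.7 × $650 = $14,755.00
Total: $167,914.50 − $14,755.00 = $153,159.50

$153,159.50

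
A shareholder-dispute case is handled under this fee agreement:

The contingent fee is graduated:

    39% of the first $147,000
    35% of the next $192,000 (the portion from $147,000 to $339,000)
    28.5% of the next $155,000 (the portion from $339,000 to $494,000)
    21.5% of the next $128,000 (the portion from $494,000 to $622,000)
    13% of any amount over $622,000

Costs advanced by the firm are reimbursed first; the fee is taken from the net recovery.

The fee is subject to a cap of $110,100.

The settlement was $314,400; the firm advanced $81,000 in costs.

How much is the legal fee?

$87,570.00

Fee base (net of costs): $314,400 − $81,000 = $233,400
First $147,000 at 39% = $57,330.00
Remaining $86,400 at 35% = $30,240.00
Fee: $57,330.00 + $30,240.00 = $87,570.00
$87,570.00 is under the $110,100 cap.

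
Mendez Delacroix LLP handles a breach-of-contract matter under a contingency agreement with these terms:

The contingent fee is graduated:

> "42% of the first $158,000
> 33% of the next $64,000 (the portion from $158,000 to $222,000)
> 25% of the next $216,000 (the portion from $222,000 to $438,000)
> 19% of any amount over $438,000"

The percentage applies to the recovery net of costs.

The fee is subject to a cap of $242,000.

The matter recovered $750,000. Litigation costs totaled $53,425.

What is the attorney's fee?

$190,609.25

Fee base (net of costs): $750,000 − $53,425 = $696,575
First $158,000 at 42% = $66,360.00
Next $64,000 at 33% = $21,120.00
Next $216,000 at 25% = $54,000.00
Remaining $258,575 at 19% = $49,129.25
Fee: $66,360.00 + $21,120.00 + $54,000.00 + $49,129.25 = $190,609.25
$190,609.25 is under the $242,000 cap.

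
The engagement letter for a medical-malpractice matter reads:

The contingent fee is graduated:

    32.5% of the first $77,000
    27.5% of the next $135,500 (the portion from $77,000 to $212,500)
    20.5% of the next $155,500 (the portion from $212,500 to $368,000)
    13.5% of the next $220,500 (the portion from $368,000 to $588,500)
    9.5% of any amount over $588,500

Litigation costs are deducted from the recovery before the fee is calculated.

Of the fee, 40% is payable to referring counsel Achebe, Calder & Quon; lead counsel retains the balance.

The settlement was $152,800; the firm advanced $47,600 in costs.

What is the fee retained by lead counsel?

$19,668.00

Fee base (net of costs): $152,800 − $47,600 = $105,200
First $77,000 at 32.5% = $25,025.00
Remaining $28,200 at 27.5% = $7,755.00
Fee: $25,025.00 + $7,755.00 = $32,780.00
Referral share: 40% of $32,780.00 = $13,112.00; lead counsel retains $32,780.00 − $13,112.00 = $19,668.00.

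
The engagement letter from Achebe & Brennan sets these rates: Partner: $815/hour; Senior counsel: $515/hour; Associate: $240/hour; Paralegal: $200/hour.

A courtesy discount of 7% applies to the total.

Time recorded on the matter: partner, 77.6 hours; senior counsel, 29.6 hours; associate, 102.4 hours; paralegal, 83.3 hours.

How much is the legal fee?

Partner: 77.6 × $815 = $63,244.00
Senior counsel: 29.6 × $515 = $15,244.00
Associate: 102.4 × $240 = $24,576.00
Paralegal: 83.3 × $200 = $16,660.00
Subtotal: $119,724.00
Less 7% discount: −$8,380.68
Total: $119,724.00 − $8,380.68 = $111,343.32

$111,343.32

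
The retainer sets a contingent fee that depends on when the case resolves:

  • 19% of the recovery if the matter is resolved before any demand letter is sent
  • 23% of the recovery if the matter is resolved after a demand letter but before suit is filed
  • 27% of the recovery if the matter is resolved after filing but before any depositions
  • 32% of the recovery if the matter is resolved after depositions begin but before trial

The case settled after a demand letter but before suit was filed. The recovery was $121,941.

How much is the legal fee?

The matter settled after a demand letter but before suit was filed, so the 23% rate applies.
$121,941 × 23% = $28,046.43

$28,046.43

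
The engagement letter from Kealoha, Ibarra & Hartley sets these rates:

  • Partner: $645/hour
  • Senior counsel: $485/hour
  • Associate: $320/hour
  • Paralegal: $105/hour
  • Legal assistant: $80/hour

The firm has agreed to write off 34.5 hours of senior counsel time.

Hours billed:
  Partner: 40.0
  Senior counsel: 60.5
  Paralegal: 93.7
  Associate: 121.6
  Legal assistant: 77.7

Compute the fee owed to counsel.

Partner: 40.0 × $645 = $25,800.00
Senior counsel: 60.5 × $485 = $29,342.50
Associate: 121.6 × $320 = $38,912.00
Paralegal: 93.7 × $105 = $9,838.50
Legal assistant: 77.7 × $80 = $6,216.00
Subtotal: $110,109.00
Write-off: 34.5 × $485 = $16,732.50
Total: $110,109.00 − $16,732.50 = $93,376.50

$93,376.50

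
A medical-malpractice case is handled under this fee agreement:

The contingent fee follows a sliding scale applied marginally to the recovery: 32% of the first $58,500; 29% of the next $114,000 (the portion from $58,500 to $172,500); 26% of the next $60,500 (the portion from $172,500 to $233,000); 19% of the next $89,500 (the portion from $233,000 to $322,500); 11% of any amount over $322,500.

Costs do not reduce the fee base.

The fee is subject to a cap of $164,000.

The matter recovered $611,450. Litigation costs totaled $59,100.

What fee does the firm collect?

Fee base is the gross recovery, $611,450; costs are reimbursed separately.
First $58,500 at 32% = $18,720.00
Next $114,000 at 29% = $33,060.00
Next $60,500 at 26% = $15,730.00
Next $89,500 at 19% = $17,005.00
Remaining $288,950 at 11% = $31,784.50
Fee: $18,720.00 + $33,060.00 + $15,730.00 + $17,005.00 + $31,784.50 = $116,299.50
$116,299.50 is under the $164,000 cap.

$116,299.50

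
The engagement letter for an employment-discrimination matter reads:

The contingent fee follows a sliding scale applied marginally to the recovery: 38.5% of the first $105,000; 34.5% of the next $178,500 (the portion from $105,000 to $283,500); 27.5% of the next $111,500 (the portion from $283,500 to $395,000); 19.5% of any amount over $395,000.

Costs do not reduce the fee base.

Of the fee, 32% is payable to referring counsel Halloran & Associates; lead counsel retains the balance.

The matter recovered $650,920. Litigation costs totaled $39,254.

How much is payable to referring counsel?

Fee base is the gross recovery, $650,920; costs are reimbursed separately.
First $105,000 at 38.5% = $40,425.00
Next $178,500 at 34.5% = $61,582.50
Next $111,500 at 27.5% = $30,662.50
Remaining $255,920 at 19.5% = $49,904.40
Fee: $40,425.00 + $61,582.50 + $30,662.50 + $49,904.40 = $182,574.40
Referral share: 32% of $182,574.40 = $58,423.81; lead counsel retains $182,574.40 − $58,423.81 = $124,150.59.

$58,423.81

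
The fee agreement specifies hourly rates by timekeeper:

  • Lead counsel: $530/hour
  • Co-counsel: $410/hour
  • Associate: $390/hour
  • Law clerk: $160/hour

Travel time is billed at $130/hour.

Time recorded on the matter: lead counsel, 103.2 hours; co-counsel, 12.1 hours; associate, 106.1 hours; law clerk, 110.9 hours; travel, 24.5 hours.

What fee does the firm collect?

$121,965.00

Lead counsel: 103.2 × $530 = $54,696.00
Co-counsel: 12.1 × $410 = $4,961.00
Associate: 106.1 × $390 = $41,379.00
Law clerk: 110.9 × $160 = $17,744.00
Subtotal: $54,696.00 + $4,961.00 + $41,379.00 + $17,744.00 = $118,780.00
Travel: 24.5 × $130 = $3,185.00
Total: $118,780.00 + $3,185.00 = $121,965.00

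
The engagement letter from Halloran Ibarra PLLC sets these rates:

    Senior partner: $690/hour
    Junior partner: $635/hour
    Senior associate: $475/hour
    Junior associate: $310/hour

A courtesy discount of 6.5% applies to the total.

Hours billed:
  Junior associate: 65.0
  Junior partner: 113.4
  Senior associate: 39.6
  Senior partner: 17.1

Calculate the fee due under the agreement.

$114,788.08

Senior partner: 17.1 × $690 = $11,799.00
Junior partner: 113.4 × $635 = $72,009.00
Senior associate: 39.6 × $475 = $18,810.00
Junior associate: 65.0 × $310 = $20,150.00
Subtotal: $122,768.00
Less 6.5% discount: −$7,979.92
Total: $122,768.00 − $7,979.92 = $114,788.08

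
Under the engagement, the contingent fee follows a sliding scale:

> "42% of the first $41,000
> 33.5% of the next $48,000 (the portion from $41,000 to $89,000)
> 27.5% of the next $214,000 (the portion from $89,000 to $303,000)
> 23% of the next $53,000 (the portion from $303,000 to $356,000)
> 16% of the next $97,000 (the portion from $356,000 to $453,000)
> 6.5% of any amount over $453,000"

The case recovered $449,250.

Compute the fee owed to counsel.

$119,260.00

First $41,000 at 42% = $17,220.00
Next $48,000 at 33.5% = $16,080.00
Next $214,000 at 27.5% = $58,850.00
Next $53,000 at 23% = $12,190.00
Remaining $93,250 at 16% = $14,920.00
Fee: $17,220.00 + $16,080.00 + $58,850.00 + $12,190.00 + $14,920.00 = $119,260.00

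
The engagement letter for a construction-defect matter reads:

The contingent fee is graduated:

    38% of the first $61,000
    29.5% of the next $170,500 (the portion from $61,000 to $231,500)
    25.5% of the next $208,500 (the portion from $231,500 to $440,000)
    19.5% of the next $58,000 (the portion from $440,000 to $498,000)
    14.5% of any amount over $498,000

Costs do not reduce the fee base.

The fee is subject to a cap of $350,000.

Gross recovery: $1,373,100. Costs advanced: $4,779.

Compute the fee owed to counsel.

Fee base is the gross recovery, $1,373,100; costs are reimbursed separately.
First $61,000 at 38% = $23,180.00
Next $170,500 at 29.5% = $50,297.50
Next $208,500 at 25.5% = $53,167.50
Next $58,000 at 19.5% = $11,310.00
Remaining $875,100 at 14.5% = $126,889.50
Fee: $23,180.00 + $50,297.50 + $53,167.50 + $11,310.00 + $126,889.50 = $264,844.50
$264,844.50 is under the $350,000 cap.

$264,844.50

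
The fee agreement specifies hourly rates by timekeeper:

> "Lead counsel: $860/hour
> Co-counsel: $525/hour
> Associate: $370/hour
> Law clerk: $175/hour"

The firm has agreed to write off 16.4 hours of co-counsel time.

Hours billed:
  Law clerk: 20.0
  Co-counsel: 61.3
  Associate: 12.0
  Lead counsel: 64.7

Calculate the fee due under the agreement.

Lead counsel: 64.7 × $860 = $55,642.00
Co-counsel: 61.3 × $525 = $32,182.50
Associate: 12.0 × $370 = $4,440.00
Law clerk: 20.0 × $175 = $3,500.00
Subtotal: $95,764.50
Write-off: 16.4 × $525 = $8,610.00
Total: $95,764.50 − $8,610.00 = $87,154.50

$87,154.50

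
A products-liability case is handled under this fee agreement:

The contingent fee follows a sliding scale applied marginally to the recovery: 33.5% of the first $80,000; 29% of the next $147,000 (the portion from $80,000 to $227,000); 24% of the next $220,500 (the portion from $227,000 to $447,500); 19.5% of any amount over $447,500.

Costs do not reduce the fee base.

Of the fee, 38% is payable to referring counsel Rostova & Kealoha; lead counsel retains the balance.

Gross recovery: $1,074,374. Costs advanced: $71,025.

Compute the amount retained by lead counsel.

Fee base is the gross recovery, $1,074,374; costs are reimbursed separately.
First $80,000 at 33.5% = $26,800.00
Next $147,000 at 29% = $42,630.00
Next $220,500 at 24% = $52,920.00
Remaining $626,874 at 19.5% = $122,240.43
Fee: $26,800.00 + $42,630.00 + $52,920.00 + $122,240.43 = $244,590.43
Referral share: 38% of $244,590.43 = $92,944.36; lead counsel retains $244,590.43 − $92,944.36 = $151,646.07.

$151,646.07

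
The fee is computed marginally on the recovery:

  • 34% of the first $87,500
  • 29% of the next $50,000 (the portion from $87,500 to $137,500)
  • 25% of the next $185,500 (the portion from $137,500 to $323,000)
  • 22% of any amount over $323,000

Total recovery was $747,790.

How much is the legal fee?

First $87,500 at 34% = $29,750.00
Next $50,000 at 29% = $14,500.00
Next $185,500 at 25% = $46,375.00
Remaining $424,790 at 22% = $93,453.80
Fee: $29,750.00 + $14,500.00 + $46,375.00 + $93,453.80 = $184,078.80

$184,078.80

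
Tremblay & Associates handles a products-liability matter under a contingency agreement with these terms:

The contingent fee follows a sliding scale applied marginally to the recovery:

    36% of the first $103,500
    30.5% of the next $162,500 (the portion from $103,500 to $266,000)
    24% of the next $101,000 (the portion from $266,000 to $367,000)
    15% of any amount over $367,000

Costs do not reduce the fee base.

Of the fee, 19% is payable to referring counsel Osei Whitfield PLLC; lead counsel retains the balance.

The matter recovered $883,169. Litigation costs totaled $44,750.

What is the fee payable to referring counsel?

Fee base is the gross recovery, $883,169; costs are reimbursed separately.
First $103,500 at 36% = $37,260.00
Next $162,500 at 30.5% = $49,562.50
Next $101,000 at 24% = $24,240.00
Remaining $516,169 at 15% = $77,425.35
Fee: $37,260.00 + $49,562.50 + $24,240.00 + $77,425.35 = $188,487.85
Referral share: 19% of $188,487.85 = $35,812.69; lead counsel retains $188,487.85 − $35,812.69 = $152,675.16.

$35,812.69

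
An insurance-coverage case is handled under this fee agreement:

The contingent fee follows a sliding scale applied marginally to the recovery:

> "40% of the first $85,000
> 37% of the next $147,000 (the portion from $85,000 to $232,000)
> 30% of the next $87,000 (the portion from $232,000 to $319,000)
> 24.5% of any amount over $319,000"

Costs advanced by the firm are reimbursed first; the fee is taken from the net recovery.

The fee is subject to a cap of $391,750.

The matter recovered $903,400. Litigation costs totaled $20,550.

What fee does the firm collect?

Fee base (net of costs): $903,400 − $20,550 = $882,850
First $85,000 at 40% = $34,000.00
Next $147,000 at 37% = $54,390.00
Next $87,000 at 30% = $26,100.00
Remaining $563,850 at 24.5% = $138,143.25
Fee: $34,000.00 + $54,390.00 + $26,100.00 + $138,143.25 = $252,633.25
$252,633.25 is under the $391,750 cap.

$252,633.25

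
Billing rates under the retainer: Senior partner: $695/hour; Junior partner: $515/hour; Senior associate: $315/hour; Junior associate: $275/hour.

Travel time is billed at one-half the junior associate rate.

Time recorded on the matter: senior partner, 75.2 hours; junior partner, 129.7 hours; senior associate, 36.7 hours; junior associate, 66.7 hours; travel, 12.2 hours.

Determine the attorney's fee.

$150,640.00

Senior partner: 75.2 × $695 = $52,264.00
Junior partner: 129.7 × $515 = $66,795.50
Senior associate: 36.7 × $315 = $11,560.50
Junior associate: 66.7 × $275 = $18,342.50
Subtotal: $52,264.00 + $66,795.50 + $11,560.50 + $18,342.50 = $148,962.50
Travel: 12.2 × ($275 ÷ 2) = 12.2 × $137.50 = $1,677.50
Total: $148,962.50 + $1,677.50 = $150,640.00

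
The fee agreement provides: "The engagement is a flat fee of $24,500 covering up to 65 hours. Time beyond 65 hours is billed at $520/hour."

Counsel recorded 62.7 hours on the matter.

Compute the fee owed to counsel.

62.7 hours is within the 65-hour scope; only the flat fee applies.

$24,500.00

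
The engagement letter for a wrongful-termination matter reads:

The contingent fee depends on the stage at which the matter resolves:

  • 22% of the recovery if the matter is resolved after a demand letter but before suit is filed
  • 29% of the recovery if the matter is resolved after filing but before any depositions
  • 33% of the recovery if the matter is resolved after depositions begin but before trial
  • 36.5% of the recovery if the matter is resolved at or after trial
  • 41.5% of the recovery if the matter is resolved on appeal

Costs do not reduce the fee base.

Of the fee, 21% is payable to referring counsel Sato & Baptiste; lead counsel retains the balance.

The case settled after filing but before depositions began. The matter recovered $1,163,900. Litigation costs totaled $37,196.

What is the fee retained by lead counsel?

Fee base is the gross recovery, $1,163,900; costs are reimbursed separately.
The matter settled after filing but before depositions began, so the 29% rate applies.
$1,163,900 × 29% = $337,531.00
Referral share: 21% of $337,531.00 = $70,881.51; lead counsel retains $337,531.00 − $70,881.51 = $266,649.49.

$266,649.49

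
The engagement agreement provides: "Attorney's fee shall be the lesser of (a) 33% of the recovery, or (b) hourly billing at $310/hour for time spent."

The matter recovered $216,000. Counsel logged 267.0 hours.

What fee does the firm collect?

(a) 33% of $216,000 = $71,280.00
(b) 267.0 × $310 = $82,770.00
The lesser is (a): $71,280.00.

$71,280.00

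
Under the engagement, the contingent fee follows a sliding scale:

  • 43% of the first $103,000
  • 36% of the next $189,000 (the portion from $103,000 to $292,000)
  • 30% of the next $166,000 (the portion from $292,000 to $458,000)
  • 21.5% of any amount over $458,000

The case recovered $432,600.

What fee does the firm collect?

$154,510.00

First $103,000 at 43% = $44,290.00
Next $189,000 at 36% = $68,040.00
Remaining $140,600 at 30% = $42,180.00
Fee: $44,290.00 + $68,040.00 + $42,180.00 = $154,510.00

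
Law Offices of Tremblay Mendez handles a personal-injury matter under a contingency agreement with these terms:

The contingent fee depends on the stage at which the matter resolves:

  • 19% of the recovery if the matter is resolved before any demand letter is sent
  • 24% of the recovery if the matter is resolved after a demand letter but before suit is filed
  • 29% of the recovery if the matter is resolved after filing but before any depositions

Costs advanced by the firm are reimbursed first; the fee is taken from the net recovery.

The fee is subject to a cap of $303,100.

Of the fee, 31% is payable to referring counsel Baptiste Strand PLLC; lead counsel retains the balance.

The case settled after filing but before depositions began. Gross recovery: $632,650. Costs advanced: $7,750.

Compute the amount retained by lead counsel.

$125,042.49

Fee base (net of costs): $632,650 − $7,750 = $624,900
The matter settled after filing but before depositions began, so the 29% rate applies.
$624,900 × 29% = $181,221.00
$181,221.00 is under the $303,100 cap.
Referral share: 31% of $181,221.00 = $56,178.51; lead counsel retains $181,221.00 − $56,178.51 = $125,042.49.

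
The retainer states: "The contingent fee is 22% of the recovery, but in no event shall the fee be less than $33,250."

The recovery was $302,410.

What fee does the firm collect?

$66,530.20

22% of $302,410 = $66,530.20
That exceeds the $33,250 minimum.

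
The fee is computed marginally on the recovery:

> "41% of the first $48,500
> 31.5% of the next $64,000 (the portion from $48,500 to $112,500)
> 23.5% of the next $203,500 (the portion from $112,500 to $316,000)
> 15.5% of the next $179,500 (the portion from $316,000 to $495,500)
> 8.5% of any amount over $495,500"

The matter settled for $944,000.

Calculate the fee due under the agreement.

$153,812.50

First $48,500 at 41% = $19,885.00
Next $64,000 at 31.5% = $20,160.00
Next $203,500 at 23.5% = $47,822.50
Next $179,500 at 15.5% = $27,822.50
Remaining $448,500 at 8.5% = $38,122.50
Fee: $19,885.00 + $20,160.00 + $47,822.50 + $27,822.50 + $38,122.50 = $153,812.50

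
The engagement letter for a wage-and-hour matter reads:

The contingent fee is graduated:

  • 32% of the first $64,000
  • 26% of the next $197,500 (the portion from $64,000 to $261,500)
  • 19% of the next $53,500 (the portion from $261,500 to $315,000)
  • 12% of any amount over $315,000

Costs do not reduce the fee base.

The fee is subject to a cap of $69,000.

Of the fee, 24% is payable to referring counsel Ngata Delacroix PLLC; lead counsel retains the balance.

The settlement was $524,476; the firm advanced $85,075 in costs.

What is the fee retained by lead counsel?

$52,440.00

Fee base is the gross recovery, $524,476; costs are reimbursed separately.
First $64,000 at 32% = $20,480.00
Next $197,500 at 26% = $51,350.00
Next $53,500 at 19% = $10,165.00
Remaining $209,476 at 12% = $25,137.12
Fee: $20,480.00 + $51,350.00 + $10,165.00 + $25,137.12 = $107,132.12
$107,132.12 exceeds the $69,000 cap, so the fee is capped at $69,000.00.
Referral share: 24% of $69,000.00 = $16,560.00; lead counsel retains $69,000.00 − $16,560.00 = $52,440.00.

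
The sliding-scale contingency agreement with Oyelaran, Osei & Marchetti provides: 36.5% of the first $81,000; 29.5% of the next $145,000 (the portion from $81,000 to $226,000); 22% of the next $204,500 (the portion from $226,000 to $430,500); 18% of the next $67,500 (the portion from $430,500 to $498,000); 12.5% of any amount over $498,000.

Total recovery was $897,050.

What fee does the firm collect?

First $81,000 at 36.5% = $29,565.00
Next $145,000 at 29.5% = $42,775.00
Next $204,500 at 22% = $44,990.00
Next $67,500 at 18% = $12,150.00
Remaining $399,050 at 12.5% = $49,881.25
Fee: $29,565.00 + $42,775.00 + $44,990.00 + $12,150.00 + $49,881.25 = $179,361.25

$179,361.25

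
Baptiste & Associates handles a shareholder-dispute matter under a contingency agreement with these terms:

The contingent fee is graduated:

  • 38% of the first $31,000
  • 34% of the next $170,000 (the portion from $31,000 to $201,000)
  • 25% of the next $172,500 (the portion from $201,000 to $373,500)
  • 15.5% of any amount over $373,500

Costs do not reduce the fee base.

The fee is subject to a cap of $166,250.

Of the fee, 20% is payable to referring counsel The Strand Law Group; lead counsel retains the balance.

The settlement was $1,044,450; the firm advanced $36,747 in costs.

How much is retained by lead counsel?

Fee base is the gross recovery, $1,044,450; costs are reimbursed separately.
First $31,000 at 38% = $11,780.00
Next $170,000 at 34% = $57,800.00
Next $172,500 at 25% = $43,125.00
Remaining $670,950 at 15.5% = $103,997.25
Fee: $11,780.00 + $57,800.00 + $43,125.00 + $103,997.25 = $216,702.25
$216,702.25 exceeds the $166,250 cap, so the fee is capped at $166,250.00.
Referral share: 20% of $166,250.00 = $33,250.00; lead counsel retains $166,250.00 − $33,250.00 = $133,000.00.

$133,000.00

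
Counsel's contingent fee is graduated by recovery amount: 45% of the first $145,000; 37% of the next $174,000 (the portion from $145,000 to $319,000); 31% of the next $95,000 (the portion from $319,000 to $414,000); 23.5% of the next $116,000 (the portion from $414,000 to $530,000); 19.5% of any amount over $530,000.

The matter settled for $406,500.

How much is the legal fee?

First $145,000 at 45% = $65,250.00
Next $174,000 at 37% = $64,380.00
Remaining $87,500 at 31% = $27,125.00
Fee: $65,250.00 + $64,380.00 + $27,125.00 = $156,755.00

$156,755.00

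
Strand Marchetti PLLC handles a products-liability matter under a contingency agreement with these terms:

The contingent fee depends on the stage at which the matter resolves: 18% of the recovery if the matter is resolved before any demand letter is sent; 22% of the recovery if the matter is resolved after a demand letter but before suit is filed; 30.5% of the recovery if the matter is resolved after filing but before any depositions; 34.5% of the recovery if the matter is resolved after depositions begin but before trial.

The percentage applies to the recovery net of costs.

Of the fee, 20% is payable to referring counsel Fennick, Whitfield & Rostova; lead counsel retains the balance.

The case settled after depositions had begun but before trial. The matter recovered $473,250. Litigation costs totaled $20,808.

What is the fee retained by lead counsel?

$124,873.99

Fee base (net of costs): $473,250 − $20,808 = $452,442
The matter settled after depositions had begun but before trial, so the 34.5% rate applies.
$452,442 × 34.5% = $156,092.49
Referral share: 20% of $156,092.49 = $31,218.50; lead counsel retains $156,092.49 − $31,218.50 = $124,873.99.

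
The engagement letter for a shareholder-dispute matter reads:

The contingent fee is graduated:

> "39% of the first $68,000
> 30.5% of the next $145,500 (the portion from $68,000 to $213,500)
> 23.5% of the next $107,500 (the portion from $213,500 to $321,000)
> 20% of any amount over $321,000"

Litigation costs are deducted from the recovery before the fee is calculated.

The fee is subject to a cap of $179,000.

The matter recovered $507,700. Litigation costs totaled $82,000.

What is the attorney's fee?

Fee base (net of costs): $507,700 − $82,000 = $425,700
First $68,000 at 39% = $26,520.00
Next $145,500 at 30.5% = $44,377.50
Next $107,500 at 23.5% = $25,262.50
Remaining $104,700 at 20% = $20,940.00
Fee: $26,520.00 + $44,377.50 + $25,262.50 + $20,940.00 = $117,100.00
$117,100.00 is under the $179,000 cap.

$117,100.00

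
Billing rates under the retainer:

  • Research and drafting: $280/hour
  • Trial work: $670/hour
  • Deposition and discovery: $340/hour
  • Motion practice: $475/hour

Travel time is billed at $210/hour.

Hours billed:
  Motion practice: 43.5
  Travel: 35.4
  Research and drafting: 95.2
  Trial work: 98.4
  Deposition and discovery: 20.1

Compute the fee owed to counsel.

$127,514.50

Research and drafting: 95.2 × $280 = $26,656.00
Trial work: 98.4 × $670 = $65,928.00
Deposition and discovery: 20.1 × $340 = $6,834.00
Motion practice: 43.5 × $475 = $20,662.50
Subtotal: $26,656.00 + $65,928.00 + $6,834.00 + $20,662.50 = $120,080.50
Travel: 35.4 × $210 = $7,434.00
Total: $120,080.50 + $7,434.00 = $127,514.50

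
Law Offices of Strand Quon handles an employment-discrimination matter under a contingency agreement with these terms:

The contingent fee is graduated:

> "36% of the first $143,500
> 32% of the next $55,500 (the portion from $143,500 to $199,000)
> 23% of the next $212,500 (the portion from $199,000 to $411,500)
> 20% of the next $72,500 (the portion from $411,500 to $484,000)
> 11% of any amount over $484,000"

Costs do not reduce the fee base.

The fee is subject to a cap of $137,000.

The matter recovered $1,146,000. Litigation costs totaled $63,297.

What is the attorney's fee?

$137,000.00

Fee base is the gross recovery, $1,146,000; costs are reimbursed separately.
First $143,500 at 36% = $51,660.00
Next $55,500 at 32% = $17,760.00
Next $212,500 at 23% = $48,875.00
Next $72,500 at 20% = $14,500.00
Remaining $662,000 at 11% = $72,820.00
Fee: $51,660.00 + $17,760.00 + $48,875.00 + $14,500.00 + $72,820.00 = $205,615.00
$205,615.00 exceeds the $137,000 cap, so the fee is capped at $137,000.00.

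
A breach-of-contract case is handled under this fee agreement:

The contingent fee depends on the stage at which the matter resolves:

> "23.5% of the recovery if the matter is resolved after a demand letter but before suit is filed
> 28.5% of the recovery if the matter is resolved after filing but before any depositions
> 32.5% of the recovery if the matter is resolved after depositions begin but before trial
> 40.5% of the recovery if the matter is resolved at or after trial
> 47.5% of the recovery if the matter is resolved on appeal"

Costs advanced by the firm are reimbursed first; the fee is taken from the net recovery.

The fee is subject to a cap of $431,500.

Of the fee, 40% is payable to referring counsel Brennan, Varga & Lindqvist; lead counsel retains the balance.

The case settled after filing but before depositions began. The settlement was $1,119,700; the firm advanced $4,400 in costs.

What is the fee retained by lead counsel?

$190,716.30

Fee base (net of costs): $1,119,700 − $4,400 = $1,115,300
The matter settled after filing but before depositions began, so the 28.5% rate applies.
$1,115,300 × 28.5% = $317,860.50
$317,860.50 is under the $431,500 cap.
Referral share: 40% of $317,860.50 = $127,144.20; lead counsel retains $317,860.50 − $127,144.20 = $190,716.30.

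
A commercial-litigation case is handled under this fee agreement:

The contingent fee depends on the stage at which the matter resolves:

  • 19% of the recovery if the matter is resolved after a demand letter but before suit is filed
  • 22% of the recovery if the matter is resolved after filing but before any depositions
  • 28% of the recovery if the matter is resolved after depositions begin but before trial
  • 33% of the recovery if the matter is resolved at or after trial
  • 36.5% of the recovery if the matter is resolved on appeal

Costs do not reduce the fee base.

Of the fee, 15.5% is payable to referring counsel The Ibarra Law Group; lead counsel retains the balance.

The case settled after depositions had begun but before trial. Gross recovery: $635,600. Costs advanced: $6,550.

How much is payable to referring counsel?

$27,585.04

Fee base is the gross recovery, $635,600; costs are reimbursed separately.
The matter settled after depositions had begun but before trial, so the 28% rate applies.
$635,600 × 28% = $177,968.00
Referral share: 15.5% of $177,968.00 = $27,585.04; lead counsel retains $177,968.00 − $27,585.04 = $150,382.96.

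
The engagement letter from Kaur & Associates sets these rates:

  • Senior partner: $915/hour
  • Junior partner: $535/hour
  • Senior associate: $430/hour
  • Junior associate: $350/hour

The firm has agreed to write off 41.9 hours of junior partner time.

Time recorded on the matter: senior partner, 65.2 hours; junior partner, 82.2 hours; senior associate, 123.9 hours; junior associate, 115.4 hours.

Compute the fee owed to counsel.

Senior partner: 65.2 × $915 = $59,658.00
Junior partner: 82.2 × $535 = $43,977.00
Senior associate: 123.9 × $430 = $53,277.00
Junior associate: 115.4 × $350 = $40,390.00
Subtotal: $197,302.00
Write-off: 41.9 × $535 = $22,416.50
Total: $197,302.00 − $22,416.50 = $174,885.50

$174,885.50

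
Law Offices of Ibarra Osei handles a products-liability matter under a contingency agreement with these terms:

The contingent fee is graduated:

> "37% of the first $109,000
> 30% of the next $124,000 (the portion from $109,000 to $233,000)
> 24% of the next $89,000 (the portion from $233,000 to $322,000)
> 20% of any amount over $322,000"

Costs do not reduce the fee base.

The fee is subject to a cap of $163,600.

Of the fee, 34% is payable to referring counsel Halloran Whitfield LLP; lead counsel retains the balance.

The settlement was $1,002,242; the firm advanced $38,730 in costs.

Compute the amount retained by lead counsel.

$107,976.00

Fee base is the gross recovery, $1,002,242; costs are reimbursed separately.
First $109,000 at 37% = $40,330.00
Next $124,000 at 30% = $37,200.00
Next $89,000 at 24% = $21,360.00
Remaining $680,242 at 20% = $136,048.40
Fee: $40,330.00 + $37,200.00 + $21,360.00 + $136,048.40 = $234,938.40
$234,938.40 exceeds the $163,600 cap, so the fee is capped at $163,600.00.
Referral share: 34% of $163,600.00 = $55,624.00; lead counsel retains $163,600.00 − $55,624.00 = $107,976.00.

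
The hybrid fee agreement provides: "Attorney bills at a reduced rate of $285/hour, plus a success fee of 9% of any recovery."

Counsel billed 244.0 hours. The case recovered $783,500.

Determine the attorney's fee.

$140,055.00

Hourly: 244.0 × $285 = $69,540.00
Success fee: 9% of $783,500 = $70,515.00
Total: $69,540.00 + $70,515.00 = $140,055.00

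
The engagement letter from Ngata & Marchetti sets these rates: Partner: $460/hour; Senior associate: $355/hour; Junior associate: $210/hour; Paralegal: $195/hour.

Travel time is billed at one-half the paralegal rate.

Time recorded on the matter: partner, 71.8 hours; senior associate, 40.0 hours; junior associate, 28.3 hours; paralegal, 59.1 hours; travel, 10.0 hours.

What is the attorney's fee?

$65,670.50

Partner: 71.8 × $460 = $33,028.00
Senior associate: 40.0 × $355 = $14,200.00
Junior associate: 28.3 × $210 = $5,943.00
Paralegal: 59.1 × $195 = $11,524.50
Subtotal: $33,028.00 + $14,200.00 + $5,943.00 + $11,524.50 = $64,695.50
Travel: 10.0 × ($195 ÷ 2) = 10.0 × $97.50 = $975.00
Total: $64,695.50 + $975.00 = $65,670.50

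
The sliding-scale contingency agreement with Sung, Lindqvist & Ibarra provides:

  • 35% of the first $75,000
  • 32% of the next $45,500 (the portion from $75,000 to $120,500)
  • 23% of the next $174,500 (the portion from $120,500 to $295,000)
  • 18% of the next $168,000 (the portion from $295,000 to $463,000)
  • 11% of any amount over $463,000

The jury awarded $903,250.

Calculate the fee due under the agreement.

$159,612.50

First $75,000 at 35% = $26,250.00
Next $45,500 at 32% = $14,560.00
Next $174,500 at 23% = $40,135.00
Next $168,000 at 18% = $30,240.00
Remaining $440,250 at 11% = $48,427.50
Fee: $26,250.00 + $14,560.00 + $40,135.00 + $30,240.00 + $48,427.50 = $159,612.50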